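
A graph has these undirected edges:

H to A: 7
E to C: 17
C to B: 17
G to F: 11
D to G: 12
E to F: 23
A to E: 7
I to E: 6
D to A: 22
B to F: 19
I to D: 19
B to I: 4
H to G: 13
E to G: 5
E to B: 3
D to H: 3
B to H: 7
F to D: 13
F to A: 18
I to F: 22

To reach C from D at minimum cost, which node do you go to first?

H

Enumerating some paths:
D–H–B–C: 3+7+17 = 27
D–H–B–E–C: 3+7+3+17 = 30
Cheapest is D–H–B–C at 27.
So from D the first move is to H.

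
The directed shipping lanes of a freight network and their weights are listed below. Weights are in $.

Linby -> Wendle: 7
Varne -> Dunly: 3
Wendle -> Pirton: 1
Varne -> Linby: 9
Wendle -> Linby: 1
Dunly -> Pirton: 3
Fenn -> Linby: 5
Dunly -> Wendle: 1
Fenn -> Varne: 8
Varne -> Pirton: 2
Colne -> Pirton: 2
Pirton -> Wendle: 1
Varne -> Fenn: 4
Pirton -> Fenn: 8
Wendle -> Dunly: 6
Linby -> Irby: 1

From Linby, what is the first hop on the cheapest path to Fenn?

Candidate routes:
Linby → Wendle → Pirton → Fenn: 7+1+8 = 16
Linby → Wendle → Dunly → Pirton → Fenn: 7+6+3+8 = 24
The minimum is $16 via Linby → Wendle → Pirton → Fenn.
So from Linby the first move is to Wendle.

Wendle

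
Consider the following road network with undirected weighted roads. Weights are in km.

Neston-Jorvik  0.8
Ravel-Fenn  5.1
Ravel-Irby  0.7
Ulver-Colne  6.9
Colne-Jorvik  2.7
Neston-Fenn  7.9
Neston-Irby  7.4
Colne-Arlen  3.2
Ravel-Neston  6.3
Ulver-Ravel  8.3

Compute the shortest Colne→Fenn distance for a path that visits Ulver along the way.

20.3 km

Shortest Colne→Ulver: Colne–Ulver = 6.9
Shortest Ulver→Fenn: Ulver–Ravel–Fenn = 13.4
Total via Ulver: 6.9 + 13.4 = 20.3 km.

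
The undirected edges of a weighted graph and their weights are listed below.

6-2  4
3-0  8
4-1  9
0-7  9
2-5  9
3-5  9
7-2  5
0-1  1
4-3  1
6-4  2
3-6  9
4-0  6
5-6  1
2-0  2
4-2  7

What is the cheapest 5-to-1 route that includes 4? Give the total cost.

10

Shortest 5→4: 5 → 6 → 4 = 3
Best 4 to 1: 4 → 0 → 1 costing 7
Total via 4: 3 + 7 = 10.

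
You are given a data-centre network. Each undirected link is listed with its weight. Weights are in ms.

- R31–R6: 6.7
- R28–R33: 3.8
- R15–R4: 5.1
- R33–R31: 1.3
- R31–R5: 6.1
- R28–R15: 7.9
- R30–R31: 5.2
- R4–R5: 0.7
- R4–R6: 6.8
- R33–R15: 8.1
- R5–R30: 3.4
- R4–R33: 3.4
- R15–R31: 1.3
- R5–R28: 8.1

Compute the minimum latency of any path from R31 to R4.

4.7 ms

Settle nodes by increasing distance from R31:
R31: 0
R15: 1.3  (via R31)
R33: 1.3  (via R31)
R4: 4.7  (via R33)
Shortest route: R31 → R33 → R4 = 4.7 ms.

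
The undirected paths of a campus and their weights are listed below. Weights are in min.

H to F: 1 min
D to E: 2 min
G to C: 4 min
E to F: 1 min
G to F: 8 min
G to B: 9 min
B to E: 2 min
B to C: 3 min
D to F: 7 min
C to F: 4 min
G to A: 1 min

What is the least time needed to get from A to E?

10 min

Candidate routes:
A → G → C → B → E: 1+4+3+2 = 10
A → G → B → E: 1+9+2 = 12
The minimum is 10 min via A → G → C → B → E.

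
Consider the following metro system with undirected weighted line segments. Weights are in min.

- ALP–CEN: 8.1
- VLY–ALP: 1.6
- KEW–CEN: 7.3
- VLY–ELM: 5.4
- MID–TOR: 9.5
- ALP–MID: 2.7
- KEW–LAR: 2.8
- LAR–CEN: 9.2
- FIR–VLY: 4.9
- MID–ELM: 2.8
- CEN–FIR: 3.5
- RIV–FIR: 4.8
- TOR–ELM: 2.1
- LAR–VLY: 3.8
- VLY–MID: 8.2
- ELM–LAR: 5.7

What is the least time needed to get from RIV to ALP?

11.3 min

Settle nodes by increasing distance from RIV:
RIV: 0
FIR: 4.8  (via RIV)
CEN: 8.3  (via FIR)
VLY: 9.7  (via FIR)
ALP: 11.3  (via VLY)
Shortest route: RIV–FIR–VLY–ALP = 11.3 min.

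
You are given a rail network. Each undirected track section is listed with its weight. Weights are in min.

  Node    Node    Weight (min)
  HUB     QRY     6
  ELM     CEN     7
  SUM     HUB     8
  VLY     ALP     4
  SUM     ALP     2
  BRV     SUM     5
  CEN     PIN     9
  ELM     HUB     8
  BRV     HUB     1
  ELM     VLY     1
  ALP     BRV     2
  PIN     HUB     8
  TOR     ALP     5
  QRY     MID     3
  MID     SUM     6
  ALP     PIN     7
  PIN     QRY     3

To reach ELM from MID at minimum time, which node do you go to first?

SUM

Candidate routes:
MID - QRY - HUB - ELM: 3+6+8 = 17
MID - QRY - HUB - BRV - ALP - VLY - ELM: 3+6+1+2+4+1 = 17
MID - QRY - PIN - ALP - VLY - ELM: 3+3+7+4+1 = 18
MID - SUM - ALP - VLY - ELM: 6+2+4+1 = 13
The minimum is 13 min via MID - SUM - ALP - VLY - ELM.
So from MID the first move is to SUM.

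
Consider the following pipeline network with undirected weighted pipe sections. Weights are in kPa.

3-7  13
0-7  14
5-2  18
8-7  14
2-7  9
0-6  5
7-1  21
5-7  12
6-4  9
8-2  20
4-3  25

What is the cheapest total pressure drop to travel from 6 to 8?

33 kPa

Enumerating some paths:
6 - 0 - 7 - 2 - 8: 5+14+9+20 = 48
6 - 0 - 7 - 8: 5+14+14 = 33
6 - 4 - 3 - 7 - 8: 9+25+13+14 = 61
Cheapest is 6 - 0 - 7 - 8 at 33 kPa.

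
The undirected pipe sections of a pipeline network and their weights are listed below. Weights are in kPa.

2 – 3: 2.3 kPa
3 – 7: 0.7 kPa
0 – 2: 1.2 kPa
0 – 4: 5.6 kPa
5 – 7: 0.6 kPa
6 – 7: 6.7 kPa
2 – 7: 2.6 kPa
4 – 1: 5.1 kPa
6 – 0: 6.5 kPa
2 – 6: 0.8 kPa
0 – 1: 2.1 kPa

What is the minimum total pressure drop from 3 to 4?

9.1 kPa

Shortest distances from 3:
3: 0
7: 0.7  (via 3)
5: 1.3  (via 7)
2: 2.3  (via 3)
6: 3.1  (via 2)
0: 3.5  (via 2)
1: 5.6  (via 0)
4: 9.1  (via 0)
Shortest route: 3–2–0–4 = 9.1 kPa.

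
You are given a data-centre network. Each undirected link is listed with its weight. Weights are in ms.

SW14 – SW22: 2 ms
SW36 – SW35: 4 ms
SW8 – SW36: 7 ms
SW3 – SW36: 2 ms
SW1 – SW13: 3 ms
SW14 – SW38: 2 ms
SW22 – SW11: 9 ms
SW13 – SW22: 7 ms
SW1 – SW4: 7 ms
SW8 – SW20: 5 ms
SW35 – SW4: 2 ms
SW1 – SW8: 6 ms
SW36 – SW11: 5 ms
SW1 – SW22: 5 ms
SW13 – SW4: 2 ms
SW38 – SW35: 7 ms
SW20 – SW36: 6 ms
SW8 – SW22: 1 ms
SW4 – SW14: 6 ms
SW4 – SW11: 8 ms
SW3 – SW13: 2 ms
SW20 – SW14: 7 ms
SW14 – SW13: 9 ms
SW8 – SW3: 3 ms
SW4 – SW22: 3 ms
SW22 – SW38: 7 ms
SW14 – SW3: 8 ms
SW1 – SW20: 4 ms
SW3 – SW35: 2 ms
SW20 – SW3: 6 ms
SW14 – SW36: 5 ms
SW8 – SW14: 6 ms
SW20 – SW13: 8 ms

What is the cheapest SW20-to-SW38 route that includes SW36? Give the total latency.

Shortest SW20→SW36: SW20 → SW36 = 6
Shortest SW36→SW38: SW36 → SW14 → SW38 = 7
Total via SW36: 6 + 7 = 13 ms.

13 ms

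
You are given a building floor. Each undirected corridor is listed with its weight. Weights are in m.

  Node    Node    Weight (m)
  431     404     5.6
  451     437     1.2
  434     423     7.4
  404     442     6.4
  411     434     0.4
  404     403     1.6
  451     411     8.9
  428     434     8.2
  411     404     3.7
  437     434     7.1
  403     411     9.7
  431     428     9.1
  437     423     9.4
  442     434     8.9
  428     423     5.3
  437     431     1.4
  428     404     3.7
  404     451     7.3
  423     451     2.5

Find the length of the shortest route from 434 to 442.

Enumerating some paths:
434–411–403–404–442: 0.4+9.7+1.6+6.4 = 18.1
434–411–404–442: 0.4+3.7+6.4 = 10.5
434–442: 8.9 = 8.9
The minimum is 8.9 m via 434–442.

8.9 m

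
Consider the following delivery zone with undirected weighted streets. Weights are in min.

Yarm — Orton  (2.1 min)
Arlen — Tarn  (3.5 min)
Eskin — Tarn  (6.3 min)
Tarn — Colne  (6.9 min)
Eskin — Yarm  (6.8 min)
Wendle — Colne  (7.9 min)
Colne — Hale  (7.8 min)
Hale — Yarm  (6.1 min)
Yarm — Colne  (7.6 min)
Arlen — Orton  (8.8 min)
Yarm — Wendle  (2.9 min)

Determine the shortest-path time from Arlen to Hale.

17 min

Candidate routes:
Arlen - Orton - Yarm - Hale: 8.8+2.1+6.1 = 17
Arlen - Tarn - Colne - Hale: 3.5+6.9+7.8 = 18.2
Arlen - Tarn - Eskin - Yarm - Hale: 3.5+6.3+6.8+6.1 = 22.7
Cheapest is Arlen - Orton - Yarm - Hale at 17 min.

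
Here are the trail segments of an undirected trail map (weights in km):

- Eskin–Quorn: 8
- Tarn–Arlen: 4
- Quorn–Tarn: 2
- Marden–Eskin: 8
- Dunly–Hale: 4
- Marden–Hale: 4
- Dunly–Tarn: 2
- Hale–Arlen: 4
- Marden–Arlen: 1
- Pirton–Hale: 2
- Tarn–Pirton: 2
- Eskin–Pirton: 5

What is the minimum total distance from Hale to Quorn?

6 km

Shortest distances from Hale:
Hale: 0
Pirton: 2  (via Hale)
Dunly: 4  (via Hale)
Marden: 4  (via Hale)
Tarn: 4  (via Pirton)
Arlen: 4  (via Hale)
Quorn: 6  (via Tarn)
Shortest route: Hale → Pirton → Tarn → Quorn = 6 km.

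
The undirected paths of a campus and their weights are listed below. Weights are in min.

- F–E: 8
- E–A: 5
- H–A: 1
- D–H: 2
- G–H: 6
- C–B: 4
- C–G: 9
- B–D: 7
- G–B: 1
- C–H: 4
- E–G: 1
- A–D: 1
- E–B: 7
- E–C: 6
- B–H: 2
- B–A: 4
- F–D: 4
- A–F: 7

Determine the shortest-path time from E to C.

6 min

Enumerating some paths:
E → G → B → H → C: 1+1+2+4 = 8
E → C: 6 = 6
Cheapest is E → C at 6 min.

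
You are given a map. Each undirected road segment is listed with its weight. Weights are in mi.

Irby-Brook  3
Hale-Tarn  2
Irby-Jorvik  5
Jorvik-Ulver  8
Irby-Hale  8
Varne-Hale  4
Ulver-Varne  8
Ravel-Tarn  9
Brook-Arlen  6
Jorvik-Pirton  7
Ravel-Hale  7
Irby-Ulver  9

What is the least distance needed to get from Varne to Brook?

15 mi

Running Dijkstra from Varne:
Varne: 0
Hale: 4  (via Varne)
Tarn: 6  (via Hale)
Ulver: 8  (via Varne)
Ravel: 11  (via Hale)
Irby: 12  (via Hale)
Brook: 15  (via Irby)
Shortest route: Varne → Hale → Irby → Brook = 15 mi.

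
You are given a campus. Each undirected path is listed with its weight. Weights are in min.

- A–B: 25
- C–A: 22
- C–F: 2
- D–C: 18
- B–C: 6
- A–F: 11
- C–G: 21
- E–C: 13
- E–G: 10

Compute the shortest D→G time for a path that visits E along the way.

Best D to E: D → C → E costing 31
Shortest E→G: E → G = 10
Total via E: 31 + 10 = 41 min.

41 min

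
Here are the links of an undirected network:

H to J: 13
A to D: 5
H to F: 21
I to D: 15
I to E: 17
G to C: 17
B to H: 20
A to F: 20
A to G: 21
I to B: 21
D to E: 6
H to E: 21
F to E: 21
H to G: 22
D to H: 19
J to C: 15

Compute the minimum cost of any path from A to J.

Enumerating some paths:
A–D–E–H–J: 5+6+21+13 = 45
A–D–H–J: 5+19+13 = 37
A–G–C–J: 21+17+15 = 53
The minimum is 37 via A–D–H–J.

37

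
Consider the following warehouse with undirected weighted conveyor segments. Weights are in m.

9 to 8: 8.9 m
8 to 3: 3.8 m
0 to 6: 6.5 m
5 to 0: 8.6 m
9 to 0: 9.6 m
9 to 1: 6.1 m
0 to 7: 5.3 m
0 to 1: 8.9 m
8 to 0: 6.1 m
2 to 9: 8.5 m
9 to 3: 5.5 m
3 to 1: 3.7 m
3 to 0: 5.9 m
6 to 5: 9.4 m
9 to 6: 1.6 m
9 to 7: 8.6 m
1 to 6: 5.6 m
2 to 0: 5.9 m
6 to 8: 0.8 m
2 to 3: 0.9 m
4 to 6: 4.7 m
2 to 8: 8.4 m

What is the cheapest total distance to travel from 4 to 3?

Enumerating some paths:
4 → 6 → 9 → 3: 4.7+1.6+5.5 = 11.8
4 → 6 → 8 → 3: 4.7+0.8+3.8 = 9.3
4 → 6 → 1 → 3: 4.7+5.6+3.7 = 14
The minimum is 9.3 m via 4 → 6 → 8 → 3.

9.3 m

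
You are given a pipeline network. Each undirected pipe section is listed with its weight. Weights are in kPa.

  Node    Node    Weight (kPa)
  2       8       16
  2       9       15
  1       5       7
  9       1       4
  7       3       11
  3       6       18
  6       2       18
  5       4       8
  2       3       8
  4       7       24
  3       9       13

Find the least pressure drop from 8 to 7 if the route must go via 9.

55 kPa

Shortest 8→9: 8 → 2 → 9 = 31
Shortest 9→7: 9 → 3 → 7 = 24
Total via 9: 31 + 24 = 55 kPa.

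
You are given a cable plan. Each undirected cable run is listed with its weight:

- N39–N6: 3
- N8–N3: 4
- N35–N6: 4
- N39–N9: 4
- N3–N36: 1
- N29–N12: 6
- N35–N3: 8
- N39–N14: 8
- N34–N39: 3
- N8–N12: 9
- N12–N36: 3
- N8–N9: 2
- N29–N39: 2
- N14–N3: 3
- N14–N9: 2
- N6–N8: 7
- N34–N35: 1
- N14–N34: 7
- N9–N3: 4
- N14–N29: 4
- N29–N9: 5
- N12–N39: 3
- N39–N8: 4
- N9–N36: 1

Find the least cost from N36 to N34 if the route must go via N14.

Best N36 to N14: N36 → N9 → N14 costing 3
Shortest N14→N34: N14 → N34 = 7
Total via N14: 3 + 7 = 10.

10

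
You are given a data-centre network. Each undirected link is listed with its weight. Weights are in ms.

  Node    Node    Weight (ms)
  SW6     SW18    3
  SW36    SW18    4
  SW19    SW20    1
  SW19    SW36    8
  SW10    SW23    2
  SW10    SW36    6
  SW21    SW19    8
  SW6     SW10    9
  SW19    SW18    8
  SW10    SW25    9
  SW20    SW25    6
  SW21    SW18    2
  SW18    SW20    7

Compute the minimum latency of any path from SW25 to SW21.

15 ms

Settle nodes by increasing distance from SW25:
SW25: 0
SW20: 6  (via SW25)
SW19: 7  (via SW20)
SW10: 9  (via SW25)
SW23: 11  (via SW10)
SW18: 13  (via SW20)
SW21: 15  (via SW19)
Shortest route: SW25–SW20–SW19–SW21 = 15 ms.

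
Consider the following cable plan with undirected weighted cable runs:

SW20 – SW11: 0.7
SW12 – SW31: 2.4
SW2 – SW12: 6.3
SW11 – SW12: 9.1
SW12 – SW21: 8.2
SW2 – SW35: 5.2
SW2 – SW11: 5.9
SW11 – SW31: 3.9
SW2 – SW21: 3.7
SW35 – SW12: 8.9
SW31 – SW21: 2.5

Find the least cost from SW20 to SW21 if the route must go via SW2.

Best SW20 to SW2: SW20–SW11–SW2 costing 6.6
Shortest SW2→SW21: SW2–SW21 = 3.7
Total via SW2: 6.6 + 3.7 = 10.3.

10.3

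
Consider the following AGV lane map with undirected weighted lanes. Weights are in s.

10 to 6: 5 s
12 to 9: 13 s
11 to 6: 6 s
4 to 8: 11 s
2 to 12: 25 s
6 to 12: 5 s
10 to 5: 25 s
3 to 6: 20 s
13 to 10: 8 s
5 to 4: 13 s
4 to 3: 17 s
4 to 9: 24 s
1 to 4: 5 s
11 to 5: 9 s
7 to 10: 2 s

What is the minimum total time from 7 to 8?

Settle nodes by increasing distance from 7:
7: 0
10: 2  (via 7)
6: 7  (via 10)
13: 10  (via 10)
12: 12  (via 6)
11: 13  (via 6)
5: 22  (via 11)
9: 25  (via 12)
3: 27  (via 6)
4: 35  (via 5)
2: 37  (via 12)
1: 40  (via 4)
8: 46  (via 4)
Shortest route: 7–10–6–11–5–4–8 = 46 s.

46 s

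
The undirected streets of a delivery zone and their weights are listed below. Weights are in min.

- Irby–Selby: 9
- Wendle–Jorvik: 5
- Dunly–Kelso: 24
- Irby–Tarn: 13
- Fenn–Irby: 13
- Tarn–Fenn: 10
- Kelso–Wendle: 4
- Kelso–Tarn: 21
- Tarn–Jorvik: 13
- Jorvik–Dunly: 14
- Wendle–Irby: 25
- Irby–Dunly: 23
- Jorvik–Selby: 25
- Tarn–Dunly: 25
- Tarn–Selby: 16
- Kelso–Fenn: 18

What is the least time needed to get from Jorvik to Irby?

26 min

Candidate routes:
Jorvik–Selby–Irby: 25+9 = 34
Jorvik–Tarn–Fenn–Irby: 13+10+13 = 36
Jorvik–Wendle–Irby: 5+25 = 30
Jorvik–Tarn–Irby: 13+13 = 26
The minimum is 26 min via Jorvik–Tarn–Irby.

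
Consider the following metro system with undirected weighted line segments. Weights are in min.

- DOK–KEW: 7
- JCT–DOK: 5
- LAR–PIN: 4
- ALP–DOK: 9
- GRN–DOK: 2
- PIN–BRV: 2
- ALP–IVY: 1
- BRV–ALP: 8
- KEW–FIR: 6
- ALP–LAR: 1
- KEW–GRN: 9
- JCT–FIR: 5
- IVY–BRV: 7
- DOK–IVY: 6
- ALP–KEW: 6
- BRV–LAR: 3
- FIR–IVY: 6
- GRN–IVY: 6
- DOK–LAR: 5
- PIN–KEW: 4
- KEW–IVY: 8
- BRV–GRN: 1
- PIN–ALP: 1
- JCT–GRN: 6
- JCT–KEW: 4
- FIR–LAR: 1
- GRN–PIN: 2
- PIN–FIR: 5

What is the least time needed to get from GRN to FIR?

Shortest distances from GRN:
GRN: 0
BRV: 1  (via GRN)
PIN: 2  (via GRN)
DOK: 2  (via GRN)
ALP: 3  (via PIN)
IVY: 4  (via ALP)
LAR: 4  (via BRV)
FIR: 5  (via LAR)
Shortest route: GRN–BRV–LAR–FIR = 5 min.

5 min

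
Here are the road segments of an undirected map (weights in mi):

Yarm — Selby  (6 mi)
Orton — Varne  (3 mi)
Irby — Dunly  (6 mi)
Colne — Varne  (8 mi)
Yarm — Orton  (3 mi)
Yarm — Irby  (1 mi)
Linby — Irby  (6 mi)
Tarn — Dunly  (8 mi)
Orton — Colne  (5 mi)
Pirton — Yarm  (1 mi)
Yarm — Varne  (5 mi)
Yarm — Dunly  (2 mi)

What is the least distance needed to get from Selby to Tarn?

16 mi

Candidate routes:
Selby–Yarm–Dunly–Tarn: 6+2+8 = 16
Selby–Yarm–Irby–Dunly–Tarn: 6+1+6+8 = 21
Cheapest is Selby–Yarm–Dunly–Tarn at 16 mi.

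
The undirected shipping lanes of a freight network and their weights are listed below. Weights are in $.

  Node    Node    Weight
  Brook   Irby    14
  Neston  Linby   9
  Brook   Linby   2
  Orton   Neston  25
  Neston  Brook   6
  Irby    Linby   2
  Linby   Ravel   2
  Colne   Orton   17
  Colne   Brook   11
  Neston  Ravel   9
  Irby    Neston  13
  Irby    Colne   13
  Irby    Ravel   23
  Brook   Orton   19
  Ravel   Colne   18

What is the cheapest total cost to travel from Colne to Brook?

$11

Compare a few routes:
Colne–Brook: 11 = 11
Colne–Ravel–Linby–Brook: 18+2+2 = 22
Colne–Irby–Linby–Brook: 13+2+2 = 17
Cheapest is Colne–Brook at $11.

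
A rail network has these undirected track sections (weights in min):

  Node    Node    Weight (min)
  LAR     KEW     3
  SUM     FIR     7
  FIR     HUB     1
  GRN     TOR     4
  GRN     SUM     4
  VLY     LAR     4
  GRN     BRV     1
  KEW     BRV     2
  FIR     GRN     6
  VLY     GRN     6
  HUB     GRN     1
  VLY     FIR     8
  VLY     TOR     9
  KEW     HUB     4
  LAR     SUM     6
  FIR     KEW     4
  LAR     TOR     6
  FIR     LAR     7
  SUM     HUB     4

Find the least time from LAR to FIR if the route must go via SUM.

Shortest LAR→SUM: LAR–SUM = 6
Best SUM to FIR: SUM–HUB–FIR costing 5
Total via SUM: 6 + 5 = 11 min.

11 min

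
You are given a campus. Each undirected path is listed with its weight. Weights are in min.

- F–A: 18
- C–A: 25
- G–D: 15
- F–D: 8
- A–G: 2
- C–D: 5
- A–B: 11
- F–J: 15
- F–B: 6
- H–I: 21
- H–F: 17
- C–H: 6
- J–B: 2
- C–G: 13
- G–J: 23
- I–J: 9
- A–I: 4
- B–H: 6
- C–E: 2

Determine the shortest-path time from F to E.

Compare a few routes:
F → D → C → E: 8+5+2 = 15
F → B → H → C → E: 6+6+6+2 = 20
Cheapest is F → D → C → E at 15 min.

15 min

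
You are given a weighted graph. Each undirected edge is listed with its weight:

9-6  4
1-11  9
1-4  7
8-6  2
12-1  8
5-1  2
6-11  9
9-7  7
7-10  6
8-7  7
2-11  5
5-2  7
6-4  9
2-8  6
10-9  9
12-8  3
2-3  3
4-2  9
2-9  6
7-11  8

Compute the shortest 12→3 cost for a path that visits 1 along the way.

Best 12 to 1: 12–1 costing 8
Shortest 1→3: 1–5–2–3 = 12
Total via 1: 8 + 12 = 20.

20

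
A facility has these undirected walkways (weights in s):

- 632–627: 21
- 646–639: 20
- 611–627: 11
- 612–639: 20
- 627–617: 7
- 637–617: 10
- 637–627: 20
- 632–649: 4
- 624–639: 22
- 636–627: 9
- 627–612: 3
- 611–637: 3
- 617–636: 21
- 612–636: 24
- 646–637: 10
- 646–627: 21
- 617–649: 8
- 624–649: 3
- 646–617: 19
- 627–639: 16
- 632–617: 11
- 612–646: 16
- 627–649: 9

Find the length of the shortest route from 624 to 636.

Shortest distances from 624:
624: 0
649: 3  (via 624)
632: 7  (via 649)
617: 11  (via 649)
627: 12  (via 649)
612: 15  (via 627)
637: 21  (via 617)
636: 21  (via 627)
Shortest route: 624–649–627–636 = 21 s.

21 s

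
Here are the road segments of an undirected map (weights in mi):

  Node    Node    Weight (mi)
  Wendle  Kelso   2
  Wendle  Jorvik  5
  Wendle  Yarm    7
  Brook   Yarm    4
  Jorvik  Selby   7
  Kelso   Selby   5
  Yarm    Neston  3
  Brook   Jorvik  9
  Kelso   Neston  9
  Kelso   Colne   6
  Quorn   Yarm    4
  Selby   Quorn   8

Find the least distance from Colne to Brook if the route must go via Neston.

22 mi

Best Colne to Neston: Colne–Kelso–Neston costing 15
Shortest Neston→Brook: Neston–Yarm–Brook = 7
Total via Neston: 15 + 7 = 22 mi.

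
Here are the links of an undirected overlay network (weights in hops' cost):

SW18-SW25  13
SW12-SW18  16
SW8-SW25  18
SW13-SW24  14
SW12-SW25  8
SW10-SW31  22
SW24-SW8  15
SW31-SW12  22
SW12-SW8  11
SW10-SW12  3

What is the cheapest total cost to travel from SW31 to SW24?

48 hops' cost

Candidate routes:
SW31 → SW10 → SW12 → SW8 → SW24: 22+3+11+15 = 51
SW31 → SW12 → SW8 → SW24: 22+11+15 = 48
Cheapest is SW31 → SW12 → SW8 → SW24 at 48 hops' cost.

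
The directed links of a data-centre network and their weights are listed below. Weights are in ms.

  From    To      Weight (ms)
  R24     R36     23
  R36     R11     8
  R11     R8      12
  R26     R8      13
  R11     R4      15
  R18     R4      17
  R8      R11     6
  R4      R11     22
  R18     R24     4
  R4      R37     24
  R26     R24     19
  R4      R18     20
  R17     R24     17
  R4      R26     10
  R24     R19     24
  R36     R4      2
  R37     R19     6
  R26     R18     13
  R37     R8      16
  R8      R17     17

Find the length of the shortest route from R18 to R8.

40 ms

Running Dijkstra from R18:
R18: 0
R24: 4  (via R18)
R4: 17  (via R18)
R26: 27  (via R4)
R36: 27  (via R24)
R19: 28  (via R24)
R11: 35  (via R36)
R8: 40  (via R26)
Shortest route: R18 → R4 → R26 → R8 = 40 ms.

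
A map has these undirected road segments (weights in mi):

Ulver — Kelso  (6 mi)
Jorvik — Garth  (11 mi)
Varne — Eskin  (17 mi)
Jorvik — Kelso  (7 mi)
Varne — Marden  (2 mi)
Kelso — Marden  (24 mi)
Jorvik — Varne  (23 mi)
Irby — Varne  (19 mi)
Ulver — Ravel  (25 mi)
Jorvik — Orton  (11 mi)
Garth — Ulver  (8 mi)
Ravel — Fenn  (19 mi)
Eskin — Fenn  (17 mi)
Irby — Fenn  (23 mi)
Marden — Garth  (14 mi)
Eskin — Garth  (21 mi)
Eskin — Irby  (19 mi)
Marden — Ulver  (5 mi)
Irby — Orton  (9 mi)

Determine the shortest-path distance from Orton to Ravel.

49 mi

Running Dijkstra from Orton:
Orton: 0
Irby: 9  (via Orton)
Jorvik: 11  (via Orton)
Kelso: 18  (via Jorvik)
Garth: 22  (via Jorvik)
Ulver: 24  (via Kelso)
Eskin: 28  (via Irby)
Varne: 28  (via Irby)
Marden: 29  (via Ulver)
Fenn: 32  (via Irby)
Ravel: 49  (via Ulver)
Shortest route: Orton–Jorvik–Kelso–Ulver–Ravel = 49 mi.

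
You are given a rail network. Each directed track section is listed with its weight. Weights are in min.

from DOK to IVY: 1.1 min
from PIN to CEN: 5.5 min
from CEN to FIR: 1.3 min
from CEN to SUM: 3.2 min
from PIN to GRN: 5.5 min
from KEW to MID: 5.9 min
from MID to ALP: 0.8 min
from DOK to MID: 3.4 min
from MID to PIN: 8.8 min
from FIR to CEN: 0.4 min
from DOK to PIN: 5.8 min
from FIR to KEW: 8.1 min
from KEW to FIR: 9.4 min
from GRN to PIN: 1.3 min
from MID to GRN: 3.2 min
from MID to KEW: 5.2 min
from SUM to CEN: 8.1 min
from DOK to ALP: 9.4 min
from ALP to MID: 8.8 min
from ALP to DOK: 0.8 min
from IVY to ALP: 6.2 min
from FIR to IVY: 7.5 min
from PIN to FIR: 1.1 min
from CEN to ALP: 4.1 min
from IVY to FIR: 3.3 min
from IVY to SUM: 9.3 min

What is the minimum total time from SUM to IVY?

14.1 min

Running Dijkstra from SUM:
SUM: 0
CEN: 8.1  (via SUM)
FIR: 9.4  (via CEN)
ALP: 12.2  (via CEN)
DOK: 13  (via ALP)
IVY: 14.1  (via DOK)
Shortest route: SUM–CEN–ALP–DOK–IVY = 14.1 min.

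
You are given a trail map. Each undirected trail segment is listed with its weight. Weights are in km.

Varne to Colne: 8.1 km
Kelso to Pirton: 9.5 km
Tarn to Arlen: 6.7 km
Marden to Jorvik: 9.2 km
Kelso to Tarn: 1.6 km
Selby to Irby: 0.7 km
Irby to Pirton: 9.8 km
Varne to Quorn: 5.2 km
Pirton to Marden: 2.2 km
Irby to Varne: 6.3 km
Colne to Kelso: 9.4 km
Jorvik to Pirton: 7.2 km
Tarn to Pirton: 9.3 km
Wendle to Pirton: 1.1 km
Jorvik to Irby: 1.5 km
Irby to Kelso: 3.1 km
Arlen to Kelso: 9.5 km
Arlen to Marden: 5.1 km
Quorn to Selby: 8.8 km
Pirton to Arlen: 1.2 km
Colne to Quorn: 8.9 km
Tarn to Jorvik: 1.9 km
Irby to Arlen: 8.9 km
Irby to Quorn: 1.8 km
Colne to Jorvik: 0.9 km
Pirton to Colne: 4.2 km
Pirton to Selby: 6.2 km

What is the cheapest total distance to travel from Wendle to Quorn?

Candidate routes:
Wendle → Pirton → Selby → Irby → Quorn: 1.1+6.2+0.7+1.8 = 9.8
Wendle → Pirton → Jorvik → Irby → Quorn: 1.1+7.2+1.5+1.8 = 11.6
Wendle → Pirton → Colne → Jorvik → Irby → Quorn: 1.1+4.2+0.9+1.5+1.8 = 9.5
The minimum is 9.5 km via Wendle → Pirton → Colne → Jorvik → Irby → Quorn.

9.5 km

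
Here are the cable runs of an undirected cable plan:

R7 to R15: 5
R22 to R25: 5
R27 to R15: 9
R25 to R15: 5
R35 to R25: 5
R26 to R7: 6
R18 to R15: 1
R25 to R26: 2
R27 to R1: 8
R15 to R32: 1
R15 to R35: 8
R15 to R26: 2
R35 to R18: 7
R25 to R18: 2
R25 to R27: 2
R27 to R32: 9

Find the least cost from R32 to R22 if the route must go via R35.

Best R32 to R35: R32–R15–R35 costing 9
Best R35 to R22: R35–R25–R22 costing 10
Total via R35: 9 + 10 = 19.

19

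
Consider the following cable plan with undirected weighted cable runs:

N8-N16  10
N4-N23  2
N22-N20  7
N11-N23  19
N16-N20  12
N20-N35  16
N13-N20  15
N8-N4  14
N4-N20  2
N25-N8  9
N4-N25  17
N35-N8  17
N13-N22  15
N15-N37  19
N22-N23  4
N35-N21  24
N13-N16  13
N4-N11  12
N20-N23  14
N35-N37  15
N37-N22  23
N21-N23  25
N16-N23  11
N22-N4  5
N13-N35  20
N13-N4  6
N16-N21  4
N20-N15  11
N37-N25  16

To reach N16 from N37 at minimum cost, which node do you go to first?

Compare a few routes:
N37 - N25 - N8 - N16: 16+9+10 = 35
N37 - N22 - N23 - N16: 23+4+11 = 38
N37 - N22 - N4 - N23 - N16: 23+5+2+11 = 41
Cheapest is N37 - N25 - N8 - N16 at 35.
So from N37 the first move is to N25.

N25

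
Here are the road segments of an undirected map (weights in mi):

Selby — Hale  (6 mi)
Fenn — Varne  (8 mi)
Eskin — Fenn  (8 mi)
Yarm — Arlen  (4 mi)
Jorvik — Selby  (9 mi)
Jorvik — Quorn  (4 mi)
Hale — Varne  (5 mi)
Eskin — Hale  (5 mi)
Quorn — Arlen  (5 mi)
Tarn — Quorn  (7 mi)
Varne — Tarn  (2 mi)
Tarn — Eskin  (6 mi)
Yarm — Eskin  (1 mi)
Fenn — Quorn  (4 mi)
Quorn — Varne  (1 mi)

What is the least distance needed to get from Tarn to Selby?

13 mi

Compare a few routes:
Tarn - Varne - Hale - Selby: 2+5+6 = 13
Tarn - Eskin - Hale - Selby: 6+5+6 = 17
Tarn - Varne - Quorn - Jorvik - Selby: 2+1+4+9 = 16
Cheapest is Tarn - Varne - Hale - Selby at 13 mi.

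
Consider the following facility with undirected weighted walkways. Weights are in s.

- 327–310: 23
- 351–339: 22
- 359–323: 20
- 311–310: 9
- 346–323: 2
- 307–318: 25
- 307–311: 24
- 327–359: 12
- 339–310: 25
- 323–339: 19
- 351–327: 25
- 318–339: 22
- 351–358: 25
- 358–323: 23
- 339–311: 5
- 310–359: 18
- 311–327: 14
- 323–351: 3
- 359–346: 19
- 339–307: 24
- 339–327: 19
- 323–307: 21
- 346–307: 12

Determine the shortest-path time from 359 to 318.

Compare a few routes:
359 - 327 - 339 - 318: 12+19+22 = 53
359 - 323 - 346 - 307 - 318: 20+2+12+25 = 59
359 - 346 - 307 - 318: 19+12+25 = 56
359 - 310 - 311 - 339 - 318: 18+9+5+22 = 54
Cheapest is 359 - 327 - 339 - 318 at 53 s.

53 s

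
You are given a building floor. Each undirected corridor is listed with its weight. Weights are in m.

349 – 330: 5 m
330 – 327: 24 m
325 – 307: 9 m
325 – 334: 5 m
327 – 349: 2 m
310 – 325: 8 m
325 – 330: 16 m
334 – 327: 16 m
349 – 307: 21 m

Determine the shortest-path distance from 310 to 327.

29 m

Compare a few routes:
310 - 325 - 334 - 327: 8+5+16 = 29
310 - 325 - 330 - 327: 8+16+24 = 48
310 - 325 - 330 - 349 - 327: 8+16+5+2 = 31
310 - 325 - 307 - 349 - 327: 8+9+21+2 = 40
Cheapest is 310 - 325 - 334 - 327 at 29 m.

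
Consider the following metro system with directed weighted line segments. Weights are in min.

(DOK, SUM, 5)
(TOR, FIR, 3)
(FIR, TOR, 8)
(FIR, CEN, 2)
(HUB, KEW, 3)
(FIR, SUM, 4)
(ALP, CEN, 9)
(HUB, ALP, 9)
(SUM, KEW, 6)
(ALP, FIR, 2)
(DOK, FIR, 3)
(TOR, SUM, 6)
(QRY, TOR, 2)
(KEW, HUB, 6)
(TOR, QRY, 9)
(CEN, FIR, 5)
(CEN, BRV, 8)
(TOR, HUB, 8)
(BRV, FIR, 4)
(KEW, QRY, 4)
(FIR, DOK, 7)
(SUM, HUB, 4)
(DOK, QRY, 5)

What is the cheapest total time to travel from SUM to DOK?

22 min

Running Dijkstra from SUM:
SUM: 0
HUB: 4  (via SUM)
KEW: 6  (via SUM)
QRY: 10  (via KEW)
TOR: 12  (via QRY)
ALP: 13  (via HUB)
FIR: 15  (via TOR)
CEN: 17  (via FIR)
DOK: 22  (via FIR)
Shortest route: SUM–KEW–QRY–TOR–FIR–DOK = 22 min.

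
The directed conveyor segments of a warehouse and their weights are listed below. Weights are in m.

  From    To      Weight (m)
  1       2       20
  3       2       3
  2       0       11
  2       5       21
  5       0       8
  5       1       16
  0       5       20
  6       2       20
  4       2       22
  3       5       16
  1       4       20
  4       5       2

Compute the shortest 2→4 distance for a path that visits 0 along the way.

Best 2 to 0: 2 → 0 costing 11
Best 0 to 4: 0 → 5 → 1 → 4 costing 56
Total via 0: 11 + 56 = 67 m.

67 m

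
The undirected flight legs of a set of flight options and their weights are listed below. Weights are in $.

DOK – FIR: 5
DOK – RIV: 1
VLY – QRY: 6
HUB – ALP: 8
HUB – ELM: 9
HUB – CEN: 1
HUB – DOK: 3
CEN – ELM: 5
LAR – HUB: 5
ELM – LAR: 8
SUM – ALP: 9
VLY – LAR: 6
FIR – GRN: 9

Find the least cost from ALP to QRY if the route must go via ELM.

Shortest ALP→ELM: ALP–HUB–CEN–ELM = 14
Shortest ELM→QRY: ELM–LAR–VLY–QRY = 20
Total via ELM: 14 + 20 = $34.

$34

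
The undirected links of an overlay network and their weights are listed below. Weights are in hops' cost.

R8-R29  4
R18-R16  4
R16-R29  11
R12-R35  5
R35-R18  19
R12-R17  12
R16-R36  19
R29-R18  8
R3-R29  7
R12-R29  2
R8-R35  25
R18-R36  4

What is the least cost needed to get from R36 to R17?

26 hops' cost

Settle nodes by increasing distance from R36:
R36: 0
R18: 4  (via R36)
R16: 8  (via R18)
R29: 12  (via R18)
R12: 14  (via R29)
R8: 16  (via R29)
R35: 19  (via R12)
R3: 19  (via R29)
R17: 26  (via R12)
Shortest route: R36–R18–R29–R12–R17 = 26 hops' cost.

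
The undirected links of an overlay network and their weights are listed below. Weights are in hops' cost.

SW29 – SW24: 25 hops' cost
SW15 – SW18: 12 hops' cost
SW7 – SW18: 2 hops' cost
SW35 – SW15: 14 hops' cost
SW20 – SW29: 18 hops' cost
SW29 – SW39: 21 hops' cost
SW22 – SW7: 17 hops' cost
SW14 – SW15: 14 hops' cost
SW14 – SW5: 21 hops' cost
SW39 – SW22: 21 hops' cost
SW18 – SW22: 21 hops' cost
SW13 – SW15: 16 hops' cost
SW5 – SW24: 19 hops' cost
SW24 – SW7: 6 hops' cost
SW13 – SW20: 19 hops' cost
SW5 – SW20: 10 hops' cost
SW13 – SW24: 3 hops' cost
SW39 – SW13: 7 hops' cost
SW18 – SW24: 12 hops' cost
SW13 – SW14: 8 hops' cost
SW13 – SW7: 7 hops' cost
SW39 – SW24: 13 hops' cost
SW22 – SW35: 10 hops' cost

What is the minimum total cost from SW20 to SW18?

Candidate routes:
SW20–SW5–SW24–SW7–SW18: 10+19+6+2 = 37
SW20–SW13–SW24–SW7–SW18: 19+3+6+2 = 30
SW20–SW13–SW7–SW18: 19+7+2 = 28
SW20–SW13–SW24–SW18: 19+3+12 = 34
Cheapest is SW20–SW13–SW7–SW18 at 28 hops' cost.

28 hops' cost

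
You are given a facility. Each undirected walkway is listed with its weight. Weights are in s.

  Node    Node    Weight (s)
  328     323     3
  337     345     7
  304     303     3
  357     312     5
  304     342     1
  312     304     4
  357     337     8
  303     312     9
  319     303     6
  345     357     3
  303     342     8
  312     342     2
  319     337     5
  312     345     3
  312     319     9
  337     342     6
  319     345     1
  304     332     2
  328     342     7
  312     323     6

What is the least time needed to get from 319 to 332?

9 s

Running Dijkstra from 319:
319: 0
345: 1  (via 319)
357: 4  (via 345)
312: 4  (via 345)
337: 5  (via 319)
342: 6  (via 312)
303: 6  (via 319)
304: 7  (via 342)
332: 9  (via 304)
Shortest route: 319 → 345 → 312 → 342 → 304 → 332 = 9 s.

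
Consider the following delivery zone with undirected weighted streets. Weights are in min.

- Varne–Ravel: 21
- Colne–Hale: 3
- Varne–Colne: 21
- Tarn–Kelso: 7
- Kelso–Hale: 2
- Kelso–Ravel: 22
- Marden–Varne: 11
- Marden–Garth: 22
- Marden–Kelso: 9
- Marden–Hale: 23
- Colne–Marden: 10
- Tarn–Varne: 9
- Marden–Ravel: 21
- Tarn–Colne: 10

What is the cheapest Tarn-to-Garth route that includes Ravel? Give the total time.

72 min

Best Tarn to Ravel: Tarn → Kelso → Ravel costing 29
Best Ravel to Garth: Ravel → Marden → Garth costing 43
Total via Ravel: 29 + 43 = 72 min.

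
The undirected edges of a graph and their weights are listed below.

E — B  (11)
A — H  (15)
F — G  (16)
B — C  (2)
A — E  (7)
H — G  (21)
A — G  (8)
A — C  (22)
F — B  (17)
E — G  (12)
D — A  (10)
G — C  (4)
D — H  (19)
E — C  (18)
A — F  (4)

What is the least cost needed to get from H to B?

Settle nodes by increasing distance from H:
H: 0
A: 15  (via H)
D: 19  (via H)
F: 19  (via A)
G: 21  (via H)
E: 22  (via A)
C: 25  (via G)
B: 27  (via C)
Shortest route: H → G → C → B = 27.

27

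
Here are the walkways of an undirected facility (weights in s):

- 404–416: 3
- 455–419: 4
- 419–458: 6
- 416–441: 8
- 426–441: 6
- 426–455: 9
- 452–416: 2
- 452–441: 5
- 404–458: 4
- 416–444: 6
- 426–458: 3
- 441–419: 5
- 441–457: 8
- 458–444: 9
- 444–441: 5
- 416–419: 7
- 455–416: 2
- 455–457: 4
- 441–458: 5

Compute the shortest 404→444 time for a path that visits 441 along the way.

Shortest 404→441: 404 → 458 → 441 = 9
Best 441 to 444: 441 → 444 costing 5
Total via 441: 9 + 5 = 14 s.

14 s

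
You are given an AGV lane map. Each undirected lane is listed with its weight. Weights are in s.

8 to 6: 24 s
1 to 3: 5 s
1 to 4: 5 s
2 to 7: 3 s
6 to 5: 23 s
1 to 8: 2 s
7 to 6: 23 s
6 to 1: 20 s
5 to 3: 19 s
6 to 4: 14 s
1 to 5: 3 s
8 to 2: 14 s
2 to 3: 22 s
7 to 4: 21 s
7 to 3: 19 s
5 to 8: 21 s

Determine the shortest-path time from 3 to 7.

19 s

Running Dijkstra from 3:
3: 0
1: 5  (via 3)
8: 7  (via 1)
5: 8  (via 1)
4: 10  (via 1)
7: 19  (via 3)
Shortest route: 3–7 = 19 s.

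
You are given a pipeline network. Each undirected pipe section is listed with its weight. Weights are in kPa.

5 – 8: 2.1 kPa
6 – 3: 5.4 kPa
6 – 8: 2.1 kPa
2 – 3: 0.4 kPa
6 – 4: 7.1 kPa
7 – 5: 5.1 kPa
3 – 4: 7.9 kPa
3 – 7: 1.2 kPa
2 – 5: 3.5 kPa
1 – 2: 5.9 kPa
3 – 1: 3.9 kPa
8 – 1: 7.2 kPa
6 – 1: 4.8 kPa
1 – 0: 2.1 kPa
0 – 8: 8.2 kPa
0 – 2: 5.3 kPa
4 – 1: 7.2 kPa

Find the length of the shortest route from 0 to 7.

6.9 kPa

Shortest distances from 0:
0: 0
1: 2.1  (via 0)
2: 5.3  (via 0)
3: 5.7  (via 2)
6: 6.9  (via 1)
7: 6.9  (via 3)
Shortest route: 0 → 2 → 3 → 7 = 6.9 kPa.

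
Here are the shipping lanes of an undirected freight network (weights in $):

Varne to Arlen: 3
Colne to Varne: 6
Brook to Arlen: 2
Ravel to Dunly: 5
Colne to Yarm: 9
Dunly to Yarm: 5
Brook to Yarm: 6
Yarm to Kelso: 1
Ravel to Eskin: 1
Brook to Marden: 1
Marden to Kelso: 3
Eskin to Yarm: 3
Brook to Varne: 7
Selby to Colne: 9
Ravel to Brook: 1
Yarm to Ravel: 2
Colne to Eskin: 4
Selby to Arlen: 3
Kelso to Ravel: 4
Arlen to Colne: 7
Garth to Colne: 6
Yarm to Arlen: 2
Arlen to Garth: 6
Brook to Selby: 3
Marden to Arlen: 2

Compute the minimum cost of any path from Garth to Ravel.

Compare a few routes:
Garth–Arlen–Brook–Ravel: 6+2+1 = 9
Garth–Arlen–Yarm–Ravel: 6+2+2 = 10
Garth–Arlen–Marden–Brook–Ravel: 6+2+1+1 = 10
Cheapest is Garth–Arlen–Brook–Ravel at $9.

$9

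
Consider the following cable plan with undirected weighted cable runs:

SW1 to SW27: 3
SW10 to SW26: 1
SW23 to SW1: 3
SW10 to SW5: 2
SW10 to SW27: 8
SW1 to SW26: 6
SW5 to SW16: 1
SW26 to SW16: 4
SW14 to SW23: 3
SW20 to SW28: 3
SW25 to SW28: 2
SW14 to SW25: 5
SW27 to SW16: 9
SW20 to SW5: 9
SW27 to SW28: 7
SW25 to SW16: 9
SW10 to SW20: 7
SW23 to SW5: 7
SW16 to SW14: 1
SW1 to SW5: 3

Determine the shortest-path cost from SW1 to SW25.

Shortest distances from SW1:
SW1: 0
SW23: 3  (via SW1)
SW27: 3  (via SW1)
SW5: 3  (via SW1)
SW16: 4  (via SW5)
SW14: 5  (via SW16)
SW10: 5  (via SW5)
SW26: 6  (via SW1)
SW28: 10  (via SW27)
SW25: 10  (via SW14)
Shortest route: SW1 → SW5 → SW16 → SW14 → SW25 = 10.

10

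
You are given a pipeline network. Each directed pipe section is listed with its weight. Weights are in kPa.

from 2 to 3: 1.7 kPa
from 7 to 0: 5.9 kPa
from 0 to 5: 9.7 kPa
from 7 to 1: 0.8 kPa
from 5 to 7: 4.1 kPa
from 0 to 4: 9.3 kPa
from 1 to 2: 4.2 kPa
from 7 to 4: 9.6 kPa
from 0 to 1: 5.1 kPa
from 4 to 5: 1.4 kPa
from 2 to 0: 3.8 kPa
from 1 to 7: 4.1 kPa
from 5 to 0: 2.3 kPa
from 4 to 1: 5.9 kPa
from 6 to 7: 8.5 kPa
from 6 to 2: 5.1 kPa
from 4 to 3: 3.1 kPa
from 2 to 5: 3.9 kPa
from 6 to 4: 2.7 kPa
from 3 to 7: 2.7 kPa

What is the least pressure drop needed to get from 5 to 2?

9.1 kPa

Running Dijkstra from 5:
5: 0
0: 2.3  (via 5)
7: 4.1  (via 5)
1: 4.9  (via 7)
2: 9.1  (via 1)
Shortest route: 5–7–1–2 = 9.1 kPa.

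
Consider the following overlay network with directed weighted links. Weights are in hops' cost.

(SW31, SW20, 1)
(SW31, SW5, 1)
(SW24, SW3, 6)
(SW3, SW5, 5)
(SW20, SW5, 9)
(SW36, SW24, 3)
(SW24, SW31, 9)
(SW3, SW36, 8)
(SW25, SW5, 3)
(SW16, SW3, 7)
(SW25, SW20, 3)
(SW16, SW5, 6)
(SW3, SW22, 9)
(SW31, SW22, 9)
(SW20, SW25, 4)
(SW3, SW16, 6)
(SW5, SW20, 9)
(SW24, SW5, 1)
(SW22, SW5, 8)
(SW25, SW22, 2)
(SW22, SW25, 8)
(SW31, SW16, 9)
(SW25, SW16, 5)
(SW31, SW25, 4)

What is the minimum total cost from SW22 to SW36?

28 hops' cost

Shortest distances from SW22:
SW22: 0
SW25: 8  (via SW22)
SW5: 8  (via SW22)
SW20: 11  (via SW25)
SW16: 13  (via SW25)
SW3: 20  (via SW16)
SW36: 28  (via SW3)
Shortest route: SW22 → SW25 → SW16 → SW3 → SW36 = 28 hops' cost.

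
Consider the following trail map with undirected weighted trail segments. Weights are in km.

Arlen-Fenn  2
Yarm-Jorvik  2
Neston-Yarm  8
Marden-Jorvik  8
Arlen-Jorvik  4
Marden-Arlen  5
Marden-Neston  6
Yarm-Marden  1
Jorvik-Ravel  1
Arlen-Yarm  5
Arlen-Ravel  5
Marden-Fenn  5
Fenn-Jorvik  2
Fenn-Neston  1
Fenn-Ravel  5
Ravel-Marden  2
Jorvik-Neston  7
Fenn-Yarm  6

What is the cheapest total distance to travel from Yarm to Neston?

5 km

Candidate routes:
Yarm - Jorvik - Fenn - Neston: 2+2+1 = 5
Yarm - Marden - Neston: 1+6 = 7
The minimum is 5 km via Yarm - Jorvik - Fenn - Neston.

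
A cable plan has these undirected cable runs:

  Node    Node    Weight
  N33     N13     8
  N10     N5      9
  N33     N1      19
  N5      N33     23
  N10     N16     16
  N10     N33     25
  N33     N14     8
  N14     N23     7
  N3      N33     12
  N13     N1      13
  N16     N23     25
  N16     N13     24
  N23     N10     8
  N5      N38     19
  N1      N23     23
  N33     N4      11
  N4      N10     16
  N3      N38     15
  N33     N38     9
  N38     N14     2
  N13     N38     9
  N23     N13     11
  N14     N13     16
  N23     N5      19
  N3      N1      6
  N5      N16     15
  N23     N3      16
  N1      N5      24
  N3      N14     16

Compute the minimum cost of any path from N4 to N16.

32

Shortest distances from N4:
N4: 0
N33: 11  (via N4)
N10: 16  (via N4)
N13: 19  (via N33)
N14: 19  (via N33)
N38: 20  (via N33)
N3: 23  (via N33)
N23: 24  (via N10)
N5: 25  (via N10)
N1: 29  (via N3)
N16: 32  (via N10)
Shortest route: N4 → N10 → N16 = 32.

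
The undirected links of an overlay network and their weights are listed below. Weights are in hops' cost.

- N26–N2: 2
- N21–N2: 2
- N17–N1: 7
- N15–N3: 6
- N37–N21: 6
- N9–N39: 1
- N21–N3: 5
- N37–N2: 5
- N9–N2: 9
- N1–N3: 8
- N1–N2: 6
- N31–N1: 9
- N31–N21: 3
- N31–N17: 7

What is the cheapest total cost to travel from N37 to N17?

16 hops' cost

Enumerating some paths:
N37 → N2 → N21 → N31 → N17: 5+2+3+7 = 17
N37 → N21 → N31 → N17: 6+3+7 = 16
Cheapest is N37 → N21 → N31 → N17 at 16 hops' cost.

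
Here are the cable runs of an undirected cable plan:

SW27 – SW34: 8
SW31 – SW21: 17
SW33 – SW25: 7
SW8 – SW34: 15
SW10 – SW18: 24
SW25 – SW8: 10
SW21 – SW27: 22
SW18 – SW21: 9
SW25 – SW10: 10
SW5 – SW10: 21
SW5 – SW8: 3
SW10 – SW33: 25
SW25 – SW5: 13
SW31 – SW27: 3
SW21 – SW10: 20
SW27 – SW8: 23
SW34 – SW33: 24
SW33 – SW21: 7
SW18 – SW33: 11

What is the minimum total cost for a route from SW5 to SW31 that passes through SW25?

44

Best SW5 to SW25: SW5 → SW25 costing 13
Shortest SW25→SW31: SW25 → SW33 → SW21 → SW31 = 31
Total via SW25: 13 + 31 = 44.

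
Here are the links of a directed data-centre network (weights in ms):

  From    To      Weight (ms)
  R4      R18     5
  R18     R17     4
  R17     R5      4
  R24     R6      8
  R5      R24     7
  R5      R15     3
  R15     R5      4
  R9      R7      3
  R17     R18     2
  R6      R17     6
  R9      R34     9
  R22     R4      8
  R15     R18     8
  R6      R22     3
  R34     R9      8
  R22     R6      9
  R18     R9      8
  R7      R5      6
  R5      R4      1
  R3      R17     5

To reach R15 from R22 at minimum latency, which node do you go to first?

R6

Compare a few routes:
R22–R4–R18–R17–R5–R15: 8+5+4+4+3 = 24
R22–R4–R18–R9–R7–R5–R15: 8+5+8+3+6+3 = 33
R22–R6–R17–R18–R9–R7–R5–R15: 9+6+2+8+3+6+3 = 37
R22–R6–R17–R5–R15: 9+6+4+3 = 22
The minimum is 22 ms via R22–R6–R17–R5–R15.
So from R22 the first move is to R6.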